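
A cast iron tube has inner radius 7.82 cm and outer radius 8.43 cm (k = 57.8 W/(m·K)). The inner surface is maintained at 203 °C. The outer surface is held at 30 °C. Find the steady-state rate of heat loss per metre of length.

Q' = 2πk·ΔT/ln(r₂/r₁) = 2π × 57.8 × 173 / ln(0.0843/0.0782) = 8.36×10^5 W/m

Q' = 836 kW/m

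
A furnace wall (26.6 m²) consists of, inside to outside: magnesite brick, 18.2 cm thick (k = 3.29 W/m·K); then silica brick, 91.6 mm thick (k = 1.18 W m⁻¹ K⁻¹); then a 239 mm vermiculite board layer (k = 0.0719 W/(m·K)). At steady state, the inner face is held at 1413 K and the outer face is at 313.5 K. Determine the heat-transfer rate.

Q = 8460 W

Series thermal resistances, inner to outer:
  R_magnesite brick = L/(kA) = 0.182/(3.29·26.6) = 0.002080 K/W
  R_silica brick = L/(kA) = 0.0916/(1.18·26.6) = 0.002918 K/W
  R_vermiculite board = L/(kA) = 0.239/(0.0719·26.6) = 0.1250 K/W
ΣR = 0.002080 + 0.002918 + 0.1250 = 0.1300 K/W
Q = ΔT/ΣR = (1413 K − 313.5 K)/0.1300 = 8460 W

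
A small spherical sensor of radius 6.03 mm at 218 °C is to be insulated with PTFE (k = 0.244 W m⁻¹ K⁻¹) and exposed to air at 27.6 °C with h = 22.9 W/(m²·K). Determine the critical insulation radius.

For a sphere, r_cr = 2k_ins/h = 2·0.244/22.9 = 0.0213 m = 2.13 cm

r_cr = 2.13 cm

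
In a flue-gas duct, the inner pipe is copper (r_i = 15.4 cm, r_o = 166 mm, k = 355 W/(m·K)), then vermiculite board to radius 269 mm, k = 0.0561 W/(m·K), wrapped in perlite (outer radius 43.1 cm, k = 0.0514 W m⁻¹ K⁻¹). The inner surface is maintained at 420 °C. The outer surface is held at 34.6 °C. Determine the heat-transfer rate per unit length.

Resistance network (inner→outer):
  R'_copper = ln(0.166/0.154)/(2πk) = 0.07504/(2π·355) = 3.364×10^-5 m·K/W
  R'_vermiculite board = ln(0.269/0.166)/(2πk) = 0.4827/(2π·0.0561) = 1.369 m·K/W
  R'_perlite = ln(0.431/0.269)/(2πk) = 0.4714/(2π·0.0514) = 1.460 m·K/W
ΣR = 3.364×10^-5 + 1.369 + 1.460 = 2.829 m·K/W
Q' = ΔT/ΣR = (420 °C − 34.6 °C)/2.829 = 136 W/m

Q' = 136 W/m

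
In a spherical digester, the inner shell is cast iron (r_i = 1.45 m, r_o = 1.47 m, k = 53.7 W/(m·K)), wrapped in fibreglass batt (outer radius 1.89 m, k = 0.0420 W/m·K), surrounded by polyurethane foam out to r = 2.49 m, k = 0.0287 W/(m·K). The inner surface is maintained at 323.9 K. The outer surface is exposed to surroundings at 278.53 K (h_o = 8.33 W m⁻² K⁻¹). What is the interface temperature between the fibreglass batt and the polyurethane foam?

Series thermal resistances, inner to outer:
  R_cast iron = (1/1.45 − 1/1.47)/(4πk) = 0.009383/(4π·53.7) = 1.390×10^-5 K/W
  R_fibreglass batt = (1/1.47 − 1/1.89)/(4πk) = 0.1512/(4π·0.0420) = 0.2864 K/W
  R_polyurethane foam = (1/1.89 − 1/2.49)/(4πk) = 0.1275/(4π·0.0287) = 0.3535 K/W
  R_conv,out = 1/(4πr²h) = 1/(4π·2.49²·8.33) = 0.001541 K/W
ΣR = 1.390×10^-5 + 0.2864 + 0.3535 + 0.001541 = 0.6415 K/W
Q = ΔT/ΣR = (323.9 K − 278.53 K)/0.6415 = 70.72 W
From the inner boundary to the fibreglass batt/polyurethane foam interface, ΣR_partial = 0.2864 K/W.
T_interface = T_in − Q·ΣR_partial = 323.9 K − (70.72)(0.2864) = 303.6 K

T = 303.6 K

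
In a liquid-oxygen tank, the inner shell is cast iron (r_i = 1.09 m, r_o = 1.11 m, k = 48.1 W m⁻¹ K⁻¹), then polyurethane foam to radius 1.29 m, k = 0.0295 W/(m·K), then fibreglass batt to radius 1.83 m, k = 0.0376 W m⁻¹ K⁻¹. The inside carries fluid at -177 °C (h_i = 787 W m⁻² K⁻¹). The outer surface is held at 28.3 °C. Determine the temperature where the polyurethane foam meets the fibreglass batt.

Series thermal resistances, inner to outer:
  R_conv,in = 1/(4πr²h) = 1/(4π·1.09²·787) = 8.511×10^-5 K/W
  R_cast iron = (1/1.09 − 1/1.11)/(4πk) = 0.01653/(4π·48.1) = 2.735×10^-5 K/W
  R_polyurethane foam = (1/1.11 − 1/1.29)/(4πk) = 0.1257/(4π·0.0295) = 0.3391 K/W
  R_fibreglass batt = (1/1.29 − 1/1.83)/(4πk) = 0.2287/(4π·0.0376) = 0.4841 K/W
ΣR = 8.511×10^-5 + 2.735×10^-5 + 0.3391 + 0.4841 = 0.8233 K/W
Q = ΔT/ΣR = (-177 °C − 28.3 °C)/0.8233 = -249.4 W
From the inner boundary to the polyurethane foam/fibreglass batt interface, ΣR_partial = 0.3392 K/W.
T_interface = T_in − Q·ΣR_partial = -177 °C − (-249.4)(0.3392) = -92.4 °C

T = -92.4 °C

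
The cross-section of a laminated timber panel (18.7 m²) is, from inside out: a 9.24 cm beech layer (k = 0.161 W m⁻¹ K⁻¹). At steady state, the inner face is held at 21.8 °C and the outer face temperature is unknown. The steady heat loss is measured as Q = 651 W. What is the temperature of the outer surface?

Series resistances:
  R_beech = L/(kA) = 0.0924/(0.161·18.7) = 0.03069 K/W
ΣR = 0.03069 K/W
ΔT = Q·ΣR = 651 × 0.03069 = 19.98 K
Heat flows outward, so T_out = T_in − ΔT = 21.8 − 19.98 = 1.82 °C

T_out = 1.82 °C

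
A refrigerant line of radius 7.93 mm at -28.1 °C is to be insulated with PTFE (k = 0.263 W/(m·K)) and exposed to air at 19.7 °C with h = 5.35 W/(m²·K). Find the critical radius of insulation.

r_cr = 4.92 cm

For a cylinder, r_cr = k_ins/h = 0.263/5.35 = 0.0492 m = 4.92 cm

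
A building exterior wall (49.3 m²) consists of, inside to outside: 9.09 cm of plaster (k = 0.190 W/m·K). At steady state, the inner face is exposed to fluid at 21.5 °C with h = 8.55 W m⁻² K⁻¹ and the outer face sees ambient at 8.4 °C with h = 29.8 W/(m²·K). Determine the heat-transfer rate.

Treat each layer as a resistance in series:
  R_conv,in = 1/(hA) = 1/(8.55·49.3) = 0.002372 K/W
  R_plaster = L/(kA) = 0.0909/(0.190·49.3) = 0.009704 K/W
  R_conv,out = 1/(hA) = 1/(29.8·49.3) = 6.807×10^-4 K/W
ΣR = 0.002372 + 0.009704 + 6.807×10^-4 = 0.01276 K/W
Q = ΔT/ΣR = (21.5 °C − 8.4 °C)/0.01276 = 1030 W

Q = 1030 W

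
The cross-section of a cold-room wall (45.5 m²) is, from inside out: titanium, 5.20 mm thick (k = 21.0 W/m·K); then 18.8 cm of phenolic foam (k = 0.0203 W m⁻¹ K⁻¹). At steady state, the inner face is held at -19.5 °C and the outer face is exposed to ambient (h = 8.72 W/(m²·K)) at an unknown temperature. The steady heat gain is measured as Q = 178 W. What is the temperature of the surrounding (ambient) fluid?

Sum the resistances:
  R_titanium = L/(kA) = 0.00520/(21.0·45.5) = 5.442×10^-6 K/W
  R_phenolic foam = L/(kA) = 0.188/(0.0203·45.5) = 0.2035 K/W
  R_conv,out = 1/(hA) = 1/(8.72·45.5) = 0.002520 K/W
ΣR = 0.2061 K/W
ΔT = Q·ΣR = 178 × 0.2061 = 36.69 K
Heat flows inward, so T_out = T_in + ΔT = -19.5 + 36.69 = 17.2 °C

T_out = 17.2 °C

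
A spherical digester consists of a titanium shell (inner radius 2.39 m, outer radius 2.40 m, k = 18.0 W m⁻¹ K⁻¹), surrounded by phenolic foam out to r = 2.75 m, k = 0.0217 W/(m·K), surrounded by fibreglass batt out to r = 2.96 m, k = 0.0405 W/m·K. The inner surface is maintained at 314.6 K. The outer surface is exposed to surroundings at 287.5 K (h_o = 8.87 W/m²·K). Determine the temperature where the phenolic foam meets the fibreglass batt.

T = 293.2 K

Series thermal resistances, inner to outer:
  R_titanium = (1/2.39 − 1/2.40)/(4πk) = 0.001743/(4π·18.0) = 7.707×10^-6 K/W
  R_phenolic foam = (1/2.40 − 1/2.75)/(4πk) = 0.05303/(4π·0.0217) = 0.1945 K/W
  R_fibreglass batt = (1/2.75 − 1/2.96)/(4πk) = 0.02580/(4π·0.0405) = 0.05069 K/W
  R_conv,out = 1/(4πr²h) = 1/(4π·2.96²·8.87) = 0.001024 K/W
ΣR = 7.707×10^-6 + 0.1945 + 0.05069 + 0.001024 = 0.2462 K/W
Q = ΔT/ΣR = (314.6 K − 287.5 K)/0.2462 = 110.1 W
From the inner boundary to the phenolic foam/fibreglass batt interface, ΣR_partial = 0.1945 K/W.
T_interface = T_in − Q·ΣR_partial = 314.6 K − (110.1)(0.1945) = 293.2 K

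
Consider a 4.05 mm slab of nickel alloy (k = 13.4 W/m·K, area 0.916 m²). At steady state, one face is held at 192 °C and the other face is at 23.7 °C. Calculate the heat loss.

Q = kA·ΔT/L = 13.4 × 0.916 × |192 °C − 23.7 °C| / 0.00405 = 5.10×10^5 W

Q = 5.10×10^5 W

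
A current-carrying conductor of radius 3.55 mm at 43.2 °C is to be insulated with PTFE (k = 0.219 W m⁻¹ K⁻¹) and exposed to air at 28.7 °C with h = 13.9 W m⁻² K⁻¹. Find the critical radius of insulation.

r_cr = 1.58 cm

For a cylinder, r_cr = k_ins/h = 0.219/13.9 = 0.0158 m = 1.58 cm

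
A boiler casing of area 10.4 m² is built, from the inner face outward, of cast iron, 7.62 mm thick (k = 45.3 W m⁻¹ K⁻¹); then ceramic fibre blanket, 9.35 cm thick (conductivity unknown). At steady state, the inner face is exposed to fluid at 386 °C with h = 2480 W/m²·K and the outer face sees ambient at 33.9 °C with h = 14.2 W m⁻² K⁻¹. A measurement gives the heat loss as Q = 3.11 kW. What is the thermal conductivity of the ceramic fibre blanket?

ΣR = ΔT/Q = |386 − 33.9|/3110 = 0.1132 K/W
Known resistances:
  R_conv,in = 1/(hA) = 1/(2480·10.4) = 3.877×10^-5 K/W
  R_cast iron = L/(kA) = 0.00762/(45.3·10.4) = 1.617×10^-5 K/W
  R_conv,out = 1/(hA) = 1/(14.2·10.4) = 0.006771 K/W
R_ceramic fibre blanket = ΣR − ΣR_known = 0.1132 − 0.006826 = 0.1064 K/W
L/(kA) = 0.1064 ⇒ k = 0.0935/(0.1064·10.4) = 0.0845 W/m·K

k = 0.0845 W/m·K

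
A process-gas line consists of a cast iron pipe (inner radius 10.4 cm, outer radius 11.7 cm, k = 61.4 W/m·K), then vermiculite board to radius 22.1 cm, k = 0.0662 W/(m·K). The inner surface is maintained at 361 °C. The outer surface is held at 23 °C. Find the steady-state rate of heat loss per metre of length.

Treat each layer as a resistance in series:
  R'_cast iron = ln(0.117/0.104)/(2πk) = 0.1178/(2π·61.4) = 3.053×10^-4 m·K/W
  R'_vermiculite board = ln(0.221/0.117)/(2πk) = 0.6360/(2π·0.0662) = 1.529 m·K/W
ΣR = 3.053×10^-4 + 1.529 = 1.529 m·K/W
Q' = ΔT/ΣR = (361 °C − 23 °C)/1.529 = 221 W/m

Q' = 221 W/m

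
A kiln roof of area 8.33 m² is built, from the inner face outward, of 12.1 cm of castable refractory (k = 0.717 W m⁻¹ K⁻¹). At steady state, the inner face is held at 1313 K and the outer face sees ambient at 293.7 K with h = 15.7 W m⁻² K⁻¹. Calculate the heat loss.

Series thermal resistances, inner to outer:
  R_castable refractory = L/(kA) = 0.121/(0.717·8.33) = 0.02026 K/W
  R_conv,out = 1/(hA) = 1/(15.7·8.33) = 0.007646 K/W
ΣR = 0.02026 + 0.007646 = 0.02791 K/W
Q = ΔT/ΣR = (1313 K − 293.7 K)/0.02791 = 36500 W

Q = 36500 W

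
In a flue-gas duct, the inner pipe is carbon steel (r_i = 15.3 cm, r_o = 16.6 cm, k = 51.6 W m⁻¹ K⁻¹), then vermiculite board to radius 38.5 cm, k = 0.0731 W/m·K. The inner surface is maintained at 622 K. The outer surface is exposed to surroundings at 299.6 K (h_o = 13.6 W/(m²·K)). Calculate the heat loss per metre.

Resistance network (inner→outer):
  R'_carbon steel = ln(0.166/0.153)/(2πk) = 0.08155/(2π·51.6) = 2.515×10^-4 m·K/W
  R'_vermiculite board = ln(0.385/0.166)/(2πk) = 0.8413/(2π·0.0731) = 1.832 m·K/W
  R'_conv,out = 1/(2πr h) = 1/(2π·0.385·13.6) = 0.03040 m·K/W
ΣR = 2.515×10^-4 + 1.832 + 0.03040 = 1.863 m·K/W
Q' = ΔT/ΣR = (622 K − 299.6 K)/1.863 = 173 W/m

Q' = 173 W/m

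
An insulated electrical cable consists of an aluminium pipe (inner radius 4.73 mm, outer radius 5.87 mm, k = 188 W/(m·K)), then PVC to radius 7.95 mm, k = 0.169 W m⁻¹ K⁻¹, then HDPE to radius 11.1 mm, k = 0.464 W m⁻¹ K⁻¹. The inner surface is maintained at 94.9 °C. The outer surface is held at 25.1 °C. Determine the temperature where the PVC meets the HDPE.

Treat each layer as a resistance in series:
  R'_aluminium = ln(0.00587/0.00473)/(2πk) = 0.2159/(2π·188) = 1.828×10^-4 m·K/W
  R'_PVC = ln(0.00795/0.00587)/(2πk) = 0.3033/(2π·0.169) = 0.2856 m·K/W
  R'_HDPE = ln(0.0111/0.00795)/(2πk) = 0.3338/(2π·0.464) = 0.1145 m·K/W
ΣR = 1.828×10^-4 + 0.2856 + 0.1145 = 0.4003 m·K/W
Q' = ΔT/ΣR = (94.9 °C − 25.1 °C)/0.4003 = 174.4 W/m
From the inner boundary to the PVC/HDPE interface, ΣR_partial = 0.2858 m·K/W.
T_interface = T_in − Q'·ΣR_partial = 94.9 °C − (174.4)(0.2858) = 45.1 °C

T = 45.1 °C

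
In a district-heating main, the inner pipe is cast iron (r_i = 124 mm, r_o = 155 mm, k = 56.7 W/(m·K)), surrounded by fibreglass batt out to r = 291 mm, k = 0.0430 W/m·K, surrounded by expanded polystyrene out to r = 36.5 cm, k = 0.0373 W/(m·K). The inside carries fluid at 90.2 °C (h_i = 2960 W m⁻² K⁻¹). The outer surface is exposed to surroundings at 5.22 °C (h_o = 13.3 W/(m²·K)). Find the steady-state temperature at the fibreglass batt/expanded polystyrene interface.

Resistance network (inner→outer):
  R'_conv,in = 1/(2πr h) = 1/(2π·0.124·2960) = 4.336×10^-4 m·K/W
  R'_cast iron = ln(0.155/0.124)/(2πk) = 0.2231/(2π·56.7) = 6.264×10^-4 m·K/W
  R'_fibreglass batt = ln(0.291/0.155)/(2πk) = 0.6299/(2π·0.0430) = 2.331 m·K/W
  R'_expanded polystyrene = ln(0.365/0.291)/(2πk) = 0.2266/(2π·0.0373) = 0.9668 m·K/W
  R'_conv,out = 1/(2πr h) = 1/(2π·0.365·13.3) = 0.03279 m·K/W
ΣR = 4.336×10^-4 + 6.264×10^-4 + 2.331 + 0.9668 + 0.03279 = 3.332 m·K/W
Q' = ΔT/ΣR = (90.2 °C − 5.22 °C)/3.332 = 25.50 W/m
From the inner boundary to the fibreglass batt/expanded polystyrene interface, ΣR_partial = 2.332 m·K/W.
T_interface = T_in − Q'·ΣR_partial = 90.2 °C − (25.50)(2.332) = 30.7 °C

T = 30.7 °C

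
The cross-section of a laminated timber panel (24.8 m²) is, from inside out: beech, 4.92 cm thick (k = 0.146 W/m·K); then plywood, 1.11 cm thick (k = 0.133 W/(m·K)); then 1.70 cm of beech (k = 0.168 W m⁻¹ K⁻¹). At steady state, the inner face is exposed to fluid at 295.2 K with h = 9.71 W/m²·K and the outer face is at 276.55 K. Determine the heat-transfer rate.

Q = 740 W

Series thermal resistances, inner to outer:
  R_conv,in = 1/(hA) = 1/(9.71·24.8) = 0.004153 K/W
  R_beech = L/(kA) = 0.0492/(0.146·24.8) = 0.01359 K/W
  R_plywood = L/(kA) = 0.0111/(0.133·24.8) = 0.003365 K/W
  R_beech = L/(kA) = 0.0170/(0.168·24.8) = 0.004080 K/W
ΣR = 0.004153 + 0.01359 + 0.003365 + 0.004080 = 0.02519 K/W
Q = ΔT/ΣR = (295.2 K − 276.55 K)/0.02519 = 740 W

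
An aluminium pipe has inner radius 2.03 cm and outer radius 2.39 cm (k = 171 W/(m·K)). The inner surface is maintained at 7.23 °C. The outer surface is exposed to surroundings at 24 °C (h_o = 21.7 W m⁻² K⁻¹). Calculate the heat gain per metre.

Q' = 54.6 W/m

Series thermal resistances, inner to outer:
  R'_aluminium = ln(0.0239/0.0203)/(2πk) = 0.1633/(2π·171) = 1.519×10^-4 m·K/W
  R'_conv,out = 1/(2πr h) = 1/(2π·0.0239·21.7) = 0.3069 m·K/W
ΣR = 1.519×10^-4 + 0.3069 = 0.3071 m·K/W
Q' = ΔT/ΣR = (7.23 °C − 24 °C)/0.3071 = -54.6 W/m
(Negative Q' ⇒ heat flows inward; heat gain = 54.6 W/m.)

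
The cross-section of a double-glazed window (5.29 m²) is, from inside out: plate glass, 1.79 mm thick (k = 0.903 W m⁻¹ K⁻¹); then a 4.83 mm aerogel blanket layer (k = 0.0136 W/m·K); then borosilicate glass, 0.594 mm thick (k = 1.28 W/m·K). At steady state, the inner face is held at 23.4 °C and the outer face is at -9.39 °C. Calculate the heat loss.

Q = 485 W

Treat each layer as a resistance in series:
  R_plate glass = L/(kA) = 0.00179/(0.903·5.29) = 3.747×10^-4 K/W
  R_aerogel blanket = L/(kA) = 0.00483/(0.0136·5.29) = 0.06714 K/W
  R_borosilicate glass = L/(kA) = 5.94×10^-4/(1.28·5.29) = 8.772×10^-5 K/W
ΣR = 3.747×10^-4 + 0.06714 + 8.772×10^-5 = 0.06760 K/W
Q = ΔT/ΣR = (23.4 °C − -9.39 °C)/0.06760 = 485 W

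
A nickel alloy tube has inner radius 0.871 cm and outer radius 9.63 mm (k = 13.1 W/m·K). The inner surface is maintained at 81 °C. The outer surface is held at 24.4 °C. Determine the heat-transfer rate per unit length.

Q' = 46.4 kW/m

Q' = 2πk·ΔT/ln(r₂/r₁) = 2π × 13.1 × 56.6 / ln(0.00963/0.00871) = 46400 W/m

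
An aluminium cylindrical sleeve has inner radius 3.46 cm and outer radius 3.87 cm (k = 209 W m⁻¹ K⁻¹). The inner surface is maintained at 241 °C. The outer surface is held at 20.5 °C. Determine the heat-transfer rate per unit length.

Q' = 2590 kW/m

Q' = 2πk·ΔT/ln(r₂/r₁) = 2π × 209 × 220.5 / ln(0.0387/0.0346) = 2.59×10^6 W/m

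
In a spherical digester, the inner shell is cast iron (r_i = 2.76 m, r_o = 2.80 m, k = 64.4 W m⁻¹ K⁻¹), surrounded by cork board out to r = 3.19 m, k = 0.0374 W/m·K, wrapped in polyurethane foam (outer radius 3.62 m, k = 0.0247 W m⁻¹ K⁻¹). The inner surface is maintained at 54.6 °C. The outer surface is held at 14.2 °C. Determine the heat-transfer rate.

Resistance network (inner→outer):
  R_cast iron = (1/2.76 − 1/2.80)/(4πk) = 0.005176/(4π·64.4) = 6.396×10^-6 K/W
  R_cork board = (1/2.80 − 1/3.19)/(4πk) = 0.04366/(4π·0.0374) = 0.09290 K/W
  R_polyurethane foam = (1/3.19 − 1/3.62)/(4πk) = 0.03724/(4π·0.0247) = 0.1200 K/W
ΣR = 6.396×10^-6 + 0.09290 + 0.1200 = 0.2129 K/W
Q = ΔT/ΣR = (54.6 °C − 14.2 °C)/0.2129 = 190 W

Q = 190 W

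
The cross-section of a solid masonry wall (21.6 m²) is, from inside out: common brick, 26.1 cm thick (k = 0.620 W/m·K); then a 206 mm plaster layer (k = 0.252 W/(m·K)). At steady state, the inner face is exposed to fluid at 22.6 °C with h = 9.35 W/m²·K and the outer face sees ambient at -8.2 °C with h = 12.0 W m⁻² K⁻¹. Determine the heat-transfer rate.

Series thermal resistances, inner to outer:
  R_conv,in = 1/(hA) = 1/(9.35·21.6) = 0.004951 K/W
  R_common brick = L/(kA) = 0.261/(0.620·21.6) = 0.01949 K/W
  R_plaster = L/(kA) = 0.206/(0.252·21.6) = 0.03785 K/W
  R_conv,out = 1/(hA) = 1/(12.0·21.6) = 0.003858 K/W
ΣR = 0.004951 + 0.01949 + 0.03785 + 0.003858 = 0.06615 K/W
Q = ΔT/ΣR = (22.6 °C − -8.2 °C)/0.06615 = 466 W

Q = 466 W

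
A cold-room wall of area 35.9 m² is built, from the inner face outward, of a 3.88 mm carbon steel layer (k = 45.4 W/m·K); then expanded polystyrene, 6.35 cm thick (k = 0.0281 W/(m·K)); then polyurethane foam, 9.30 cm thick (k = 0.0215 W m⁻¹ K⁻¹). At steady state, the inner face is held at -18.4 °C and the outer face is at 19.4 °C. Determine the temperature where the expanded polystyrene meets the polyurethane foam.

Series thermal resistances, inner to outer:
  R_carbon steel = L/(kA) = 0.00388/(45.4·35.9) = 2.381×10^-6 K/W
  R_expanded polystyrene = L/(kA) = 0.0635/(0.0281·35.9) = 0.06295 K/W
  R_polyurethane foam = L/(kA) = 0.0930/(0.0215·35.9) = 0.1205 K/W
ΣR = 2.381×10^-6 + 0.06295 + 0.1205 = 0.1835 K/W
Q = ΔT/ΣR = (-18.4 °C − 19.4 °C)/0.1835 = -206.0 W
From the inner boundary to the expanded polystyrene/polyurethane foam interface, ΣR_partial = 0.06295 K/W.
T_interface = T_in − Q·ΣR_partial = -18.4 °C − (-206.0)(0.06295) = -5.43 °C

T = -5.43 °C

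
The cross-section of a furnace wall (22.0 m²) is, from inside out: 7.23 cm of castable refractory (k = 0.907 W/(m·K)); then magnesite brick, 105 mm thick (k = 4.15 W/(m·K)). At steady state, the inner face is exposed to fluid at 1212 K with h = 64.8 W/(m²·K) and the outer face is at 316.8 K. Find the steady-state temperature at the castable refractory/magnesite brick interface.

T = 505 K

Resistance network (inner→outer):
  R_conv,in = 1/(hA) = 1/(64.8·22.0) = 7.015×10^-4 K/W
  R_castable refractory = L/(kA) = 0.0723/(0.907·22.0) = 0.003623 K/W
  R_magnesite brick = L/(kA) = 0.105/(4.15·22.0) = 0.001150 K/W
ΣR = 7.015×10^-4 + 0.003623 + 0.001150 = 0.005475 K/W
Q = ΔT/ΣR = (1212 K − 316.8 K)/0.005475 = 1.635×10^5 W
From the inner boundary to the castable refractory/magnesite brick interface, ΣR_partial = 0.004325 K/W.
T_interface = T_in − Q·ΣR_partial = 1212 K − (1.635×10^5)(0.004325) = 505 K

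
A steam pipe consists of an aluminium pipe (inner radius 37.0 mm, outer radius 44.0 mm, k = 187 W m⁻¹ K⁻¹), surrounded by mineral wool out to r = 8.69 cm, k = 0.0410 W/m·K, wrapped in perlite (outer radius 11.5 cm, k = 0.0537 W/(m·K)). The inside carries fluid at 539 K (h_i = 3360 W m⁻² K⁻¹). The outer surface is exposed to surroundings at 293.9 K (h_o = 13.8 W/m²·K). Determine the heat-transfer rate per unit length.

Resistance network (inner→outer):
  R'_conv,in = 1/(2πr h) = 1/(2π·0.0370·3360) = 0.001280 m·K/W
  R'_aluminium = ln(0.0440/0.0370)/(2πk) = 0.1733/(2π·187) = 1.475×10^-4 m·K/W
  R'_mineral wool = ln(0.0869/0.0440)/(2πk) = 0.6806/(2π·0.0410) = 2.642 m·K/W
  R'_perlite = ln(0.115/0.0869)/(2πk) = 0.2802/(2π·0.0537) = 0.8304 m·K/W
  R'_conv,out = 1/(2πr h) = 1/(2π·0.115·13.8) = 0.1003 m·K/W
ΣR = 0.001280 + 1.475×10^-4 + 2.642 + 0.8304 + 0.1003 = 3.574 m·K/W
Q' = ΔT/ΣR = (539 K − 293.9 K)/3.574 = 68.6 W/m

Q' = 68.6 W/m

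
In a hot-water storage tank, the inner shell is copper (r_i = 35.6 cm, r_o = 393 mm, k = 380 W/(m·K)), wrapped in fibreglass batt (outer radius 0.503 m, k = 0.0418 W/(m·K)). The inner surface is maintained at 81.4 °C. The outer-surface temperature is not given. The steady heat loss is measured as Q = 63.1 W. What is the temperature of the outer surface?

Series resistances:
  R_copper = (1/0.356 − 1/0.393)/(4πk) = 0.2645/(4π·380) = 5.538×10^-5 K/W
  R_fibreglass batt = (1/0.393 − 1/0.503)/(4πk) = 0.5565/(4π·0.0418) = 1.059 K/W
ΣR = 1.059 K/W
ΔT = Q·ΣR = 63.1 × 1.059 = 66.82 K
Heat flows outward, so T_out = T_in − ΔT = 81.4 − 66.82 = 14.6 °C

T_out = 14.6 °C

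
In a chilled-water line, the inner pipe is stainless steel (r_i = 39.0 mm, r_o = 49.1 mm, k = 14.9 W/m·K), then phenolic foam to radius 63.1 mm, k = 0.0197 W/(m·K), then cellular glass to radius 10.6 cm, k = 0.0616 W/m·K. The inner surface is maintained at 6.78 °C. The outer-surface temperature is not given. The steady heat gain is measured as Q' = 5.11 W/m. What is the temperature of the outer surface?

Series resistances:
  R'_stainless steel = ln(0.0491/0.0390)/(2πk) = 0.2303/(2π·14.9) = 0.002460 m·K/W
  R'_phenolic foam = ln(0.0631/0.0491)/(2πk) = 0.2509/(2π·0.0197) = 2.027 m·K/W
  R'_cellular glass = ln(0.106/0.0631)/(2πk) = 0.5187/(2π·0.0616) = 1.340 m·K/W
ΣR = 3.369 m·K/W
ΔT = Q'·ΣR = 5.11 × 3.369 = 17.22 K
Heat flows inward, so T_out = T_in + ΔT = 6.78 + 17.22 = 24.0 °C

T_out = 24.0 °C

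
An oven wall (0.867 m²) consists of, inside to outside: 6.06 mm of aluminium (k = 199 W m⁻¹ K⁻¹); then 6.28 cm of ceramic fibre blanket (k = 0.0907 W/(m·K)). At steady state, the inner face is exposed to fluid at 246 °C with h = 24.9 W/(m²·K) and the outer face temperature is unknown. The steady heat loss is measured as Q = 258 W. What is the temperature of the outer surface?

Series resistances:
  R_conv,in = 1/(hA) = 1/(24.9·0.867) = 0.04632 K/W
  R_aluminium = L/(kA) = 0.00606/(199·0.867) = 3.512×10^-5 K/W
  R_ceramic fibre blanket = L/(kA) = 0.0628/(0.0907·0.867) = 0.7986 K/W
ΣR = 0.8450 K/W
ΔT = Q·ΣR = 258 × 0.8450 = 218.0 K
Heat flows outward, so T_out = T_in − ΔT = 246 − 218.0 = 28.0 °C

T_out = 28.0 °C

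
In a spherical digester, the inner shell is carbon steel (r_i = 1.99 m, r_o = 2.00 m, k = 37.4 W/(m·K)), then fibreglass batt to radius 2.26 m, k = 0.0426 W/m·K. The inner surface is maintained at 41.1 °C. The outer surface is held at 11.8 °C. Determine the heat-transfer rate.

Q = 273 W

Treat each layer as a resistance in series:
  R_carbon steel = (1/1.99 − 1/2.00)/(4πk) = 0.002513/(4π·37.4) = 5.346×10^-6 K/W
  R_fibreglass batt = (1/2.00 − 1/2.26)/(4πk) = 0.05752/(4π·0.0426) = 0.1075 K/W
ΣR = 5.346×10^-6 + 0.1075 = 0.1075 K/W
Q = ΔT/ΣR = (41.1 °C − 11.8 °C)/0.1075 = 273 W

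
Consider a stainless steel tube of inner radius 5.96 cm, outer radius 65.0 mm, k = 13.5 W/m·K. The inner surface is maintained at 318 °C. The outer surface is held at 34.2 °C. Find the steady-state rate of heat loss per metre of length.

Q' = 2πk·ΔT/ln(r₂/r₁) = 2π × 13.5 × 283.8 / ln(0.0650/0.0596) = 2.78×10^5 W/m

Q' = 278 kW/m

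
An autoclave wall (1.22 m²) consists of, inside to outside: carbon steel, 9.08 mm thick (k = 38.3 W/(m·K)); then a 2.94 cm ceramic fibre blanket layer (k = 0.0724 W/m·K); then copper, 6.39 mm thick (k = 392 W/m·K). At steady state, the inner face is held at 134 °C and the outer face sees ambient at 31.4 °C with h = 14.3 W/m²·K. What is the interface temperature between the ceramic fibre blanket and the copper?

T = 46.5 °C

Treat each layer as a resistance in series:
  R_carbon steel = L/(kA) = 0.00908/(38.3·1.22) = 1.943×10^-4 K/W
  R_ceramic fibre blanket = L/(kA) = 0.0294/(0.0724·1.22) = 0.3329 K/W
  R_copper = L/(kA) = 0.00639/(392·1.22) = 1.336×10^-5 K/W
  R_conv,out = 1/(hA) = 1/(14.3·1.22) = 0.05732 K/W
ΣR = 1.943×10^-4 + 0.3329 + 1.336×10^-5 + 0.05732 = 0.3904 K/W
Q = ΔT/ΣR = (134 °C − 31.4 °C)/0.3904 = 262.8 W
From the inner boundary to the ceramic fibre blanket/copper interface, ΣR_partial = 0.3331 K/W.
T_interface = T_in − Q·ΣR_partial = 134 °C − (262.8)(0.3331) = 46.5 °C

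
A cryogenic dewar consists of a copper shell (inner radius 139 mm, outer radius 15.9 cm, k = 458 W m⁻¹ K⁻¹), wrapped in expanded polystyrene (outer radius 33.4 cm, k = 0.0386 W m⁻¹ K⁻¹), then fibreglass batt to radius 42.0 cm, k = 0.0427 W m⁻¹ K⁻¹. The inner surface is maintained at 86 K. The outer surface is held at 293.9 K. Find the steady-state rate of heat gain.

Series thermal resistances, inner to outer:
  R_copper = (1/0.139 − 1/0.159)/(4πk) = 0.9049/(4π·458) = 1.572×10^-4 K/W
  R_expanded polystyrene = (1/0.159 − 1/0.334)/(4πk) = 3.295/(4π·0.0386) = 6.794 K/W
  R_fibreglass batt = (1/0.334 − 1/0.420)/(4πk) = 0.6131/(4π·0.0427) = 1.143 K/W
ΣR = 1.572×10^-4 + 6.794 + 1.143 = 7.937 K/W
Q = ΔT/ΣR = (86 K − 293.9 K)/7.937 = -26.2 W
(Negative Q ⇒ heat flows inward; heat gain = 26.2 W.)

Q = 26.2 W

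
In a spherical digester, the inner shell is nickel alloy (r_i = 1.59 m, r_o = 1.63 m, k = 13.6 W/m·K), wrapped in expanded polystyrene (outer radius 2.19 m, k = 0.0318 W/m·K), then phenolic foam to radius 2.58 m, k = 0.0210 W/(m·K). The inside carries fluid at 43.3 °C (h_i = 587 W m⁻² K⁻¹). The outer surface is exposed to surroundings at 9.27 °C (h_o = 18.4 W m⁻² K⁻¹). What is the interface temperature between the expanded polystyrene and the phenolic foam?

T = 22.9 °C

Resistance network (inner→outer):
  R_conv,in = 1/(4πr²h) = 1/(4π·1.59²·587) = 5.362×10^-5 K/W
  R_nickel alloy = (1/1.59 − 1/1.63)/(4πk) = 0.01543/(4π·13.6) = 9.031×10^-5 K/W
  R_expanded polystyrene = (1/1.63 − 1/2.19)/(4πk) = 0.1569/(4π·0.0318) = 0.3926 K/W
  R_phenolic foam = (1/2.19 − 1/2.58)/(4πk) = 0.06902/(4π·0.0210) = 0.2616 K/W
  R_conv,out = 1/(4πr²h) = 1/(4π·2.58²·18.4) = 6.497×10^-4 K/W
ΣR = 5.362×10^-5 + 9.031×10^-5 + 0.3926 + 0.2616 + 6.497×10^-4 = 0.6550 K/W
Q = ΔT/ΣR = (43.3 °C − 9.27 °C)/0.6550 = 51.95 W
From the inner boundary to the expanded polystyrene/phenolic foam interface, ΣR_partial = 0.3927 K/W.
T_interface = T_in − Q·ΣR_partial = 43.3 °C − (51.95)(0.3927) = 22.9 °C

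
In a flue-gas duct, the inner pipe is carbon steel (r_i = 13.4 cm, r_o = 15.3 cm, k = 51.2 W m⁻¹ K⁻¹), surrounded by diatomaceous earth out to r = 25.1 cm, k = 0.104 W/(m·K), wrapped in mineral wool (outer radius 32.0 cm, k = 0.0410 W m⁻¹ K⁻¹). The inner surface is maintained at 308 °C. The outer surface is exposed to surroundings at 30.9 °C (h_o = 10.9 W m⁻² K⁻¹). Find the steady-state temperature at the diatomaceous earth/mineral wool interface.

Treat each layer as a resistance in series:
  R'_carbon steel = ln(0.153/0.134)/(2πk) = 0.1326/(2π·51.2) = 4.122×10^-4 m·K/W
  R'_diatomaceous earth = ln(0.251/0.153)/(2πk) = 0.4950/(2π·0.104) = 0.7575 m·K/W
  R'_mineral wool = ln(0.320/0.251)/(2πk) = 0.2429/(2π·0.0410) = 0.9428 m·K/W
  R'_conv,out = 1/(2πr h) = 1/(2π·0.320·10.9) = 0.04563 m·K/W
ΣR = 4.122×10^-4 + 0.7575 + 0.9428 + 0.04563 = 1.746 m·K/W
Q' = ΔT/ΣR = (308 °C − 30.9 °C)/1.746 = 158.7 W/m
From the inner boundary to the diatomaceous earth/mineral wool interface, ΣR_partial = 0.7579 m·K/W.
T_interface = T_in − Q'·ΣR_partial = 308 °C − (158.7)(0.7579) = 188 °C

T = 188 °C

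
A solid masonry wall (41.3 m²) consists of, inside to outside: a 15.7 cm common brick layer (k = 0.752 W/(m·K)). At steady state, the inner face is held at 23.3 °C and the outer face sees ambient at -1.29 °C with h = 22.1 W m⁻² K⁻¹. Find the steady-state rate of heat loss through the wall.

Series thermal resistances, inner to outer:
  R_common brick = L/(kA) = 0.157/(0.752·41.3) = 0.005055 K/W
  R_conv,out = 1/(hA) = 1/(22.1·41.3) = 0.001096 K/W
ΣR = 0.005055 + 0.001096 = 0.006151 K/W
Q = ΔT/ΣR = (23.3 °C − -1.29 °C)/0.006151 = 4000 W

Q = 4.00 kW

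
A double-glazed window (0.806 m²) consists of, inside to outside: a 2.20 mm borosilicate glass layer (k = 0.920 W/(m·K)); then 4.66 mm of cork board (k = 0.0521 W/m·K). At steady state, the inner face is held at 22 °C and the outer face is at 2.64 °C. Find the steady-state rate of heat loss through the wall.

Q = 170 W

Resistance network (inner→outer):
  R_borosilicate glass = L/(kA) = 0.00220/(0.920·0.806) = 0.002967 K/W
  R_cork board = L/(kA) = 0.00466/(0.0521·0.806) = 0.1110 K/W
ΣR = 0.002967 + 0.1110 = 0.1140 K/W
Q = ΔT/ΣR = (22 °C − 2.64 °C)/0.1140 = 170 W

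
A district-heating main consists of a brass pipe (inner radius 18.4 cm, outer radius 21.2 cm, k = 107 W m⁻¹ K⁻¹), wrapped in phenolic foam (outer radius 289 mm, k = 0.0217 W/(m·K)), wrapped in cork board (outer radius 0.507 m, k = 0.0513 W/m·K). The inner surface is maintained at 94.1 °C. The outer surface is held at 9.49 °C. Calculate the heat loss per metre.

Resistance network (inner→outer):
  R'_brass = ln(0.212/0.184)/(2πk) = 0.1417/(2π·107) = 2.107×10^-4 m·K/W
  R'_phenolic foam = ln(0.289/0.212)/(2πk) = 0.3098/(2π·0.0217) = 2.272 m·K/W
  R'_cork board = ln(0.507/0.289)/(2πk) = 0.5621/(2π·0.0513) = 1.744 m·K/W
ΣR = 2.107×10^-4 + 2.272 + 1.744 = 4.016 m·K/W
Q' = ΔT/ΣR = (94.1 °C − 9.49 °C)/4.016 = 21.1 W/m

Q' = 21.1 W/m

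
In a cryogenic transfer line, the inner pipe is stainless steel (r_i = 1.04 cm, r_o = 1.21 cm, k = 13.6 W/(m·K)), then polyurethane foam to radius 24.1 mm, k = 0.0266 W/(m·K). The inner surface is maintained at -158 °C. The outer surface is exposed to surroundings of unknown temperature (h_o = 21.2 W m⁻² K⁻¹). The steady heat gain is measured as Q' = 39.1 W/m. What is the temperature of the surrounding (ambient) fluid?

T_out = 15.4 °C

Series resistances:
  R'_stainless steel = ln(0.0121/0.0104)/(2πk) = 0.1514/(2π·13.6) = 0.001772 m·K/W
  R'_polyurethane foam = ln(0.0241/0.0121)/(2πk) = 0.6890/(2π·0.0266) = 4.123 m·K/W
  R'_conv,out = 1/(2πr h) = 1/(2π·0.0241·21.2) = 0.3115 m·K/W
ΣR = 4.436 m·K/W
ΔT = Q'·ΣR = 39.1 × 4.436 = 173.4 K
Heat flows inward, so T_out = T_in + ΔT = -158 + 173.4 = 15.4 °C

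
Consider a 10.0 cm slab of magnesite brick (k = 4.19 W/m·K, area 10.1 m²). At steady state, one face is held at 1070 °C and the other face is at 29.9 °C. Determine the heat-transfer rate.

Q = 440 kW

Q = kA·ΔT/L = 4.19 × 10.1 × |1070 °C − 29.9 °C| / 0.100 = 4.40×10^5 W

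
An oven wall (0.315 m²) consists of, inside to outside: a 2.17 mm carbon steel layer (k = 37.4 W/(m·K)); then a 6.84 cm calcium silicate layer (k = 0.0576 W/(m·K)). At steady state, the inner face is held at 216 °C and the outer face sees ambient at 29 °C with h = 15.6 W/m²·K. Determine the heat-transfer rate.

Resistance network (inner→outer):
  R_carbon steel = L/(kA) = 0.00217/(37.4·0.315) = 1.842×10^-4 K/W
  R_calcium silicate = L/(kA) = 0.0684/(0.0576·0.315) = 3.770 K/W
  R_conv,out = 1/(hA) = 1/(15.6·0.315) = 0.2035 K/W
ΣR = 1.842×10^-4 + 3.770 + 0.2035 = 3.974 K/W
Q = ΔT/ΣR = (216 °C − 29 °C)/3.974 = 47.1 W

Q = 47.1 W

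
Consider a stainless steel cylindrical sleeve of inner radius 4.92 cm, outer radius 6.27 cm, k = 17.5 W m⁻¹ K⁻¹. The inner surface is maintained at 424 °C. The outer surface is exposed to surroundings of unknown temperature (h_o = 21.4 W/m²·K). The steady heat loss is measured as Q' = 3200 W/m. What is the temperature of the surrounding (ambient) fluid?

Series resistances:
  R'_stainless steel = ln(0.0627/0.0492)/(2πk) = 0.2425/(2π·17.5) = 0.002205 m·K/W
  R'_conv,out = 1/(2πr h) = 1/(2π·0.0627·21.4) = 0.1186 m·K/W
ΣR = 0.1208 m·K/W
ΔT = Q'·ΣR = 3200 × 0.1208 = 386.6 K
Heat flows outward, so T_out = T_in − ΔT = 424 − 386.6 = 37.4 °C

T_out = 37.4 °C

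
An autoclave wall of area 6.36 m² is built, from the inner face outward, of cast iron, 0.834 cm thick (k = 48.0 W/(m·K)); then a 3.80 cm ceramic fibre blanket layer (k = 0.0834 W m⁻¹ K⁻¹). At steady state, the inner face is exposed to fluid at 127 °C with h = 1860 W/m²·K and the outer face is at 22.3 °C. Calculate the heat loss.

Q = 1460 W

Resistance network (inner→outer):
  R_conv,in = 1/(hA) = 1/(1860·6.36) = 8.453×10^-5 K/W
  R_cast iron = L/(kA) = 0.00834/(48.0·6.36) = 2.732×10^-5 K/W
  R_ceramic fibre blanket = L/(kA) = 0.0380/(0.0834·6.36) = 0.07164 K/W
ΣR = 8.453×10^-5 + 2.732×10^-5 + 0.07164 = 0.07175 K/W
Q = ΔT/ΣR = (127 °C − 22.3 °C)/0.07175 = 1460 W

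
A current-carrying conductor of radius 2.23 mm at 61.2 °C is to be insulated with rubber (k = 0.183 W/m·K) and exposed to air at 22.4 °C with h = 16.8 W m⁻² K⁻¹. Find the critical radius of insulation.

For a cylinder, r_cr = k_ins/h = 0.183/16.8 = 0.0109 m = 1.09 cm

r_cr = 1.09 cm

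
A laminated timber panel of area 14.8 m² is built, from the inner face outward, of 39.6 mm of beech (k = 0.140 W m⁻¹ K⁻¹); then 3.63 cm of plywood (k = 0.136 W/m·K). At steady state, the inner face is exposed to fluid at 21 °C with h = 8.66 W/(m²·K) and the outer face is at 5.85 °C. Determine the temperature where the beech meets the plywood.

Treat each layer as a resistance in series:
  R_conv,in = 1/(hA) = 1/(8.66·14.8) = 0.007802 K/W
  R_beech = L/(kA) = 0.0396/(0.140·14.8) = 0.01911 K/W
  R_plywood = L/(kA) = 0.0363/(0.136·14.8) = 0.01803 K/W
ΣR = 0.007802 + 0.01911 + 0.01803 = 0.04494 K/W
Q = ΔT/ΣR = (21 °C − 5.85 °C)/0.04494 = 337.1 W
From the inner boundary to the beech/plywood interface, ΣR_partial = 0.02691 K/W.
T_interface = T_in − Q·ΣR_partial = 21 °C − (337.1)(0.02691) = 11.9 °C

T = 11.9 °C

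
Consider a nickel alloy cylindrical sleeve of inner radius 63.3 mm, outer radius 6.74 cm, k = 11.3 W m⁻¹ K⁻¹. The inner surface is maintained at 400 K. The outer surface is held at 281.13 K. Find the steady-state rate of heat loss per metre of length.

Q' = 2πk·ΔT/ln(r₂/r₁) = 2π × 11.3 × 118.87 / ln(0.0674/0.0633) = 1.34×10^5 W/m

Q' = 1.34×10^5 W/m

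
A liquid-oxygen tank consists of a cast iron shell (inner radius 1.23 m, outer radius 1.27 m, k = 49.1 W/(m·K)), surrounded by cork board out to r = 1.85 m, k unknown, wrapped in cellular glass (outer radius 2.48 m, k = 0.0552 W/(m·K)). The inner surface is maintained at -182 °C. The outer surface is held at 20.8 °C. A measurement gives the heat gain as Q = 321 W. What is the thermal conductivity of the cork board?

ΣR = ΔT/Q = |-182 − 20.8|/321 = 0.6318 K/W
Known resistances:
  R_cast iron = (1/1.23 − 1/1.27)/(4πk) = 0.02561/(4π·49.1) = 4.150×10^-5 K/W
  R_cellular glass = (1/1.85 − 1/2.48)/(4πk) = 0.1373/(4π·0.0552) = 0.1980 K/W
R_cork board = ΣR − ΣR_known = 0.6318 − 0.1980 = 0.4338 K/W
(1/r₁−1/r₂)/(4πk) = 0.4338 ⇒ k = 0.2469/(4π·0.4338) = 0.0453 W/m·K

k = 0.0453 W/m·K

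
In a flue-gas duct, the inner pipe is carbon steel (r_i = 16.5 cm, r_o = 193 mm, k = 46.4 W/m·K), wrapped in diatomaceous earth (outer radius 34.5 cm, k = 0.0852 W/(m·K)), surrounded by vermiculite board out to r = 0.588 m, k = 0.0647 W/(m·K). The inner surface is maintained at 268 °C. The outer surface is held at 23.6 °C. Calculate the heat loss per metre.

Q' = 102 W/m

Treat each layer as a resistance in series:
  R'_carbon steel = ln(0.193/0.165)/(2πk) = 0.1567/(2π·46.4) = 5.376×10^-4 m·K/W
  R'_diatomaceous earth = ln(0.345/0.193)/(2πk) = 0.5809/(2π·0.0852) = 1.085 m·K/W
  R'_vermiculite board = ln(0.588/0.345)/(2πk) = 0.5332/(2π·0.0647) = 1.312 m·K/W
ΣR = 5.376×10^-4 + 1.085 + 1.312 = 2.398 m·K/W
Q' = ΔT/ΣR = (268 °C − 23.6 °C)/2.398 = 102 W/m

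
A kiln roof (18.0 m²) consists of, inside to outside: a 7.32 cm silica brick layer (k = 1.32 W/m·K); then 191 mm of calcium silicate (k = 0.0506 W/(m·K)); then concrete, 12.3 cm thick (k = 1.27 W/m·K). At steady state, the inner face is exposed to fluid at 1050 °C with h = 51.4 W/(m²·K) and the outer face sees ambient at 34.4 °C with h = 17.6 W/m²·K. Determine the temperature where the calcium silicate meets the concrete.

Treat each layer as a resistance in series:
  R_conv,in = 1/(hA) = 1/(51.4·18.0) = 0.001081 K/W
  R_silica brick = L/(kA) = 0.0732/(1.32·18.0) = 0.003081 K/W
  R_calcium silicate = L/(kA) = 0.191/(0.0506·18.0) = 0.2097 K/W
  R_concrete = L/(kA) = 0.123/(1.27·18.0) = 0.005381 K/W
  R_conv,out = 1/(hA) = 1/(17.6·18.0) = 0.003157 K/W
ΣR = 0.001081 + 0.003081 + 0.2097 + 0.005381 + 0.003157 = 0.2224 K/W
Q = ΔT/ΣR = (1050 °C − 34.4 °C)/0.2224 = 4567 W
From the inner boundary to the calcium silicate/concrete interface, ΣR_partial = 0.2139 K/W.
T_interface = T_in − Q·ΣR_partial = 1050 °C − (4567)(0.2139) = 73 °C

T = 73 °C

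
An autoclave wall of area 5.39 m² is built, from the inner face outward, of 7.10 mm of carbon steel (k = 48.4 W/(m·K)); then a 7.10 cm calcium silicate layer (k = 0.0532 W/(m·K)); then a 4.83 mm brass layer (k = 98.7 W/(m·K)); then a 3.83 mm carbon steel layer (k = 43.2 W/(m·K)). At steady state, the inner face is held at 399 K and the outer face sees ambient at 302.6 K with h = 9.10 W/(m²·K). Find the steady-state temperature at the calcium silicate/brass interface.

Resistance network (inner→outer):
  R_carbon steel = L/(kA) = 0.00710/(48.4·5.39) = 2.722×10^-5 K/W
  R_calcium silicate = L/(kA) = 0.0710/(0.0532·5.39) = 0.2476 K/W
  R_brass = L/(kA) = 0.00483/(98.7·5.39) = 9.079×10^-6 K/W
  R_carbon steel = L/(kA) = 0.00383/(43.2·5.39) = 1.645×10^-5 K/W
  R_conv,out = 1/(hA) = 1/(9.10·5.39) = 0.02039 K/W
ΣR = 2.722×10^-5 + 0.2476 + 9.079×10^-6 + 1.645×10^-5 + 0.02039 = 0.2680 K/W
Q = ΔT/ΣR = (399 K − 302.6 K)/0.2680 = 359.7 W
From the inner boundary to the calcium silicate/brass interface, ΣR_partial = 0.2476 K/W.
T_interface = T_in − Q·ΣR_partial = 399 K − (359.7)(0.2476) = 309.9 K

T = 309.9 K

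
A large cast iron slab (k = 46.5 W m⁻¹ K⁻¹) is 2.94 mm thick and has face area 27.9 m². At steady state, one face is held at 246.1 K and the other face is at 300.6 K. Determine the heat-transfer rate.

Q = 2.40×10^7 W

Q = kA·ΔT/L = 46.5 × 27.9 × |246.1 K − 300.6 K| / 0.00294 = 2.40×10^7 W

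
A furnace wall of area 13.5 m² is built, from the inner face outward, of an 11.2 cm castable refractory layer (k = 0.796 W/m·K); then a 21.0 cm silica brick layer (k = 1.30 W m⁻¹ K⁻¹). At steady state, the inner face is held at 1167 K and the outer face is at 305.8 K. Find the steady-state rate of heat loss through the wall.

Q = 38500 W

Resistance network (inner→outer):
  R_castable refractory = L/(kA) = 0.112/(0.796·13.5) = 0.01042 K/W
  R_silica brick = L/(kA) = 0.210/(1.30·13.5) = 0.01197 K/W
ΣR = 0.01042 + 0.01197 = 0.02239 K/W
Q = ΔT/ΣR = (1167 K − 305.8 K)/0.02239 = 38500 W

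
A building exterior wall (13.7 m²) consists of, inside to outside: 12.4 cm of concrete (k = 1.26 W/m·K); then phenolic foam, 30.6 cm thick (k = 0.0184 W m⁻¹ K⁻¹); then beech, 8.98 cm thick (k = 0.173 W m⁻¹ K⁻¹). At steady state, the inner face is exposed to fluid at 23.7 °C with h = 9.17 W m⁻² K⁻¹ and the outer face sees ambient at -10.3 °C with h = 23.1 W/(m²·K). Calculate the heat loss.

Resistance network (inner→outer):
  R_conv,in = 1/(hA) = 1/(9.17·13.7) = 0.007960 K/W
  R_concrete = L/(kA) = 0.124/(1.26·13.7) = 0.007183 K/W
  R_phenolic foam = L/(kA) = 0.306/(0.0184·13.7) = 1.214 K/W
  R_beech = L/(kA) = 0.0898/(0.173·13.7) = 0.03789 K/W
  R_conv,out = 1/(hA) = 1/(23.1·13.7) = 0.003160 K/W
ΣR = 0.007960 + 0.007183 + 1.214 + 0.03789 + 0.003160 = 1.270 K/W
Q = ΔT/ΣR = (23.7 °C − -10.3 °C)/1.270 = 26.8 W

Q = 26.8 W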